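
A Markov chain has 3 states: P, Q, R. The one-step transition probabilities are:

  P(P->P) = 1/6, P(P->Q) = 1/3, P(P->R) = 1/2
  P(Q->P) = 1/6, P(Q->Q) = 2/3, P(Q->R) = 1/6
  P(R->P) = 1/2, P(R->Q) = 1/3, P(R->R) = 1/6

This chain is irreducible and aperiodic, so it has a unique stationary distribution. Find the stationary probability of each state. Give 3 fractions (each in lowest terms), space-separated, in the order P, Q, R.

The stationary distribution satisfies pi = pi * P, i.e.:
  pi_P = 1/6*pi_P + 1/6*pi_Q + 1/2*pi_R
  pi_Q = 1/3*pi_P + 2/3*pi_Q + 1/3*pi_R
  pi_R = 1/2*pi_P + 1/6*pi_Q + 1/6*pi_R
with normalization: pi_P + pi_Q + pi_R = 1.

Using the first 2 balance equations plus normalization, the linear system A*pi = b is:
  [-5/6, 1/6, 1/2] . pi = 0
  [1/3, -1/3, 1/3] . pi = 0
  [1, 1, 1] . pi = 1

Solving yields:
  pi_P = 1/4
  pi_Q = 1/2
  pi_R = 1/4

Verification (pi * P):
  1/4*1/6 + 1/2*1/6 + 1/4*1/2 = 1/4 = pi_P  (ok)
  1/4*1/3 + 1/2*2/3 + 1/4*1/3 = 1/2 = pi_Q  (ok)
  1/4*1/2 + 1/2*1/6 + 1/4*1/6 = 1/4 = pi_R  (ok)

Answer: 1/4 1/2 1/4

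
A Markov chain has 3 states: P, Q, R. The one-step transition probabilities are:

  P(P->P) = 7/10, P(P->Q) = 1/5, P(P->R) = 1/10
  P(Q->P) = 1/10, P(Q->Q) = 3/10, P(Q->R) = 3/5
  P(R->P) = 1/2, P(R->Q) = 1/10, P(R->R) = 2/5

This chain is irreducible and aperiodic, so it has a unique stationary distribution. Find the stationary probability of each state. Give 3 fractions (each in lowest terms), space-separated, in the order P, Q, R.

The stationary distribution satisfies pi = pi * P, i.e.:
  pi_P = 7/10*pi_P + 1/10*pi_Q + 1/2*pi_R
  pi_Q = 1/5*pi_P + 3/10*pi_Q + 1/10*pi_R
  pi_R = 1/10*pi_P + 3/5*pi_Q + 2/5*pi_R
with normalization: pi_P + pi_Q + pi_R = 1.

Using the first 2 balance equations plus normalization, the linear system A*pi = b is:
  [-3/10, 1/10, 1/2] . pi = 0
  [1/5, -7/10, 1/10] . pi = 0
  [1, 1, 1] . pi = 1

Solving yields:
  pi_P = 9/17
  pi_Q = 13/68
  pi_R = 19/68

Verification (pi * P):
  9/17*7/10 + 13/68*1/10 + 19/68*1/2 = 9/17 = pi_P  (ok)
  9/17*1/5 + 13/68*3/10 + 19/68*1/10 = 13/68 = pi_Q  (ok)
  9/17*1/10 + 13/68*3/5 + 19/68*2/5 = 19/68 = pi_R  (ok)

Answer: 9/17 13/68 19/68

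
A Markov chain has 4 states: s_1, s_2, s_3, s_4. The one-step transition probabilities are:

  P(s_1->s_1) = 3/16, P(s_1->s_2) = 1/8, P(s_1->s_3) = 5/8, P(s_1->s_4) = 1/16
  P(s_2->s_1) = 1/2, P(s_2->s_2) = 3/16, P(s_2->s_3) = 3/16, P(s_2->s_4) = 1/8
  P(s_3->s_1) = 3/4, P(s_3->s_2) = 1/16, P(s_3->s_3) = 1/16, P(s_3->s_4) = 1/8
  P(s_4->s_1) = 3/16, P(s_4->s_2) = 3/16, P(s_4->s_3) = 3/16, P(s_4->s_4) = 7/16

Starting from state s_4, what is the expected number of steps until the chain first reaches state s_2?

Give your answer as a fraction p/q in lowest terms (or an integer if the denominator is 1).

Answer: 150/19

Derivation:
Let h_i = expected steps to first reach s_2 from state i.
Boundary: h_s_2 = 0.
First-step equations for the other states:
  h_s_1 = 1 + 3/16*h_s_1 + 1/8*h_s_2 + 5/8*h_s_3 + 1/16*h_s_4
  h_s_3 = 1 + 3/4*h_s_1 + 1/16*h_s_2 + 1/16*h_s_3 + 1/8*h_s_4
  h_s_4 = 1 + 3/16*h_s_1 + 3/16*h_s_2 + 3/16*h_s_3 + 7/16*h_s_4

Substituting h_s_2 = 0 and rearranging gives the linear system (I - Q) h = 1:
  [13/16, -5/8, -1/16] . (h_s_1, h_s_3, h_s_4) = 1
  [-3/4, 15/16, -1/8] . (h_s_1, h_s_3, h_s_4) = 1
  [-3/16, -3/16, 9/16] . (h_s_1, h_s_3, h_s_4) = 1

Solving yields:
  h_s_1 = 514/57
  h_s_3 = 28/3
  h_s_4 = 150/19

Starting state is s_4, so the expected hitting time is h_s_4 = 150/19.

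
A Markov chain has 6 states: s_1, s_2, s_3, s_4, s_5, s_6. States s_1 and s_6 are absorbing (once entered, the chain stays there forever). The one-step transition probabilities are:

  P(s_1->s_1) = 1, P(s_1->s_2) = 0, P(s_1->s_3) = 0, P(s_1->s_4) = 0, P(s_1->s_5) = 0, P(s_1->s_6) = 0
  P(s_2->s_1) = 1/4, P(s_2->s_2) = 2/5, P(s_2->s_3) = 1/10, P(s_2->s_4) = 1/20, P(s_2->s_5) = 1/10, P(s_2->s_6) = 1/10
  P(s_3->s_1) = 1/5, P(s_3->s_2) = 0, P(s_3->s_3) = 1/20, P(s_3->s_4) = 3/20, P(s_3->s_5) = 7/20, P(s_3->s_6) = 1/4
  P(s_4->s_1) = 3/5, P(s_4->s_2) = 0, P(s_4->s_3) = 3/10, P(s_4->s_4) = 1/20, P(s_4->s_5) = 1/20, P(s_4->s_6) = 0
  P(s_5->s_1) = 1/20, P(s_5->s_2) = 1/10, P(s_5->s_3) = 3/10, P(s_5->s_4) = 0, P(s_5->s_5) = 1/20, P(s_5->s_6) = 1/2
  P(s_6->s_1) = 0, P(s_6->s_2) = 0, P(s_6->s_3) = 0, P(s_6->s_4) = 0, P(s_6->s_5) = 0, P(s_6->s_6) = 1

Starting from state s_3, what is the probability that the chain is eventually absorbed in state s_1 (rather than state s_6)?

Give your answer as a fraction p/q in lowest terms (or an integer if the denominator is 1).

Let a_i = P(absorbed in s_1 | start in state i).
Boundary conditions: a_s_1 = 1, a_s_6 = 0.
For each transient state i, a_i = sum_j P(i->j) * a_j:
  a_s_2 = 1/4*a_s_1 + 2/5*a_s_2 + 1/10*a_s_3 + 1/20*a_s_4 + 1/10*a_s_5 + 1/10*a_s_6
  a_s_3 = 1/5*a_s_1 + 0*a_s_2 + 1/20*a_s_3 + 3/20*a_s_4 + 7/20*a_s_5 + 1/4*a_s_6
  a_s_4 = 3/5*a_s_1 + 0*a_s_2 + 3/10*a_s_3 + 1/20*a_s_4 + 1/20*a_s_5 + 0*a_s_6
  a_s_5 = 1/20*a_s_1 + 1/10*a_s_2 + 3/10*a_s_3 + 0*a_s_4 + 1/20*a_s_5 + 1/2*a_s_6

Substituting a_s_1 = 1 and a_s_6 = 0, rearrange to (I - Q) a = r where r[i] = P(i -> s_1):
  [3/5, -1/10, -1/20, -1/10] . (a_s_2, a_s_3, a_s_4, a_s_5) = 1/4
  [0, 19/20, -3/20, -7/20] . (a_s_2, a_s_3, a_s_4, a_s_5) = 1/5
  [0, -3/10, 19/20, -1/20] . (a_s_2, a_s_3, a_s_4, a_s_5) = 3/5
  [-1/10, -3/10, 0, 19/20] . (a_s_2, a_s_3, a_s_4, a_s_5) = 1/20

Solving yields:
  a_s_2 = 19716/33187
  a_s_3 = 14120/33187
  a_s_4 = 25855/33187
  a_s_5 = 1183/4741

Starting state is s_3, so the absorption probability is a_s_3 = 14120/33187.

Answer: 14120/33187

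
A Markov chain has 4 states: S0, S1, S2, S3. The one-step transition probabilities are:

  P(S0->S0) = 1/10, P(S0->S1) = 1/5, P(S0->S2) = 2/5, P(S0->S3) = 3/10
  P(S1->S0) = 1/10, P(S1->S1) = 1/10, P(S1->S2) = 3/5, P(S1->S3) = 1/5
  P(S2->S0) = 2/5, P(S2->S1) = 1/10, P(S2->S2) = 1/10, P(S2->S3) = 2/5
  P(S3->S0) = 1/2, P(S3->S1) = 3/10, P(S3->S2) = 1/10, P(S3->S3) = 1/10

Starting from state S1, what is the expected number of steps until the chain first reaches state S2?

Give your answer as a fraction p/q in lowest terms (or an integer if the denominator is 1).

Let h_i = expected steps to first reach S2 from state i.
Boundary: h_S2 = 0.
First-step equations for the other states:
  h_S0 = 1 + 1/10*h_S0 + 1/5*h_S1 + 2/5*h_S2 + 3/10*h_S3
  h_S1 = 1 + 1/10*h_S0 + 1/10*h_S1 + 3/5*h_S2 + 1/5*h_S3
  h_S3 = 1 + 1/2*h_S0 + 3/10*h_S1 + 1/10*h_S2 + 1/10*h_S3

Substituting h_S2 = 0 and rearranging gives the linear system (I - Q) h = 1:
  [9/10, -1/5, -3/10] . (h_S0, h_S1, h_S3) = 1
  [-1/10, 9/10, -1/5] . (h_S0, h_S1, h_S3) = 1
  [-1/2, -3/10, 9/10] . (h_S0, h_S1, h_S3) = 1

Solving yields:
  h_S0 = 1330/493
  h_S1 = 1060/493
  h_S3 = 1640/493

Starting state is S1, so the expected hitting time is h_S1 = 1060/493.

Answer: 1060/493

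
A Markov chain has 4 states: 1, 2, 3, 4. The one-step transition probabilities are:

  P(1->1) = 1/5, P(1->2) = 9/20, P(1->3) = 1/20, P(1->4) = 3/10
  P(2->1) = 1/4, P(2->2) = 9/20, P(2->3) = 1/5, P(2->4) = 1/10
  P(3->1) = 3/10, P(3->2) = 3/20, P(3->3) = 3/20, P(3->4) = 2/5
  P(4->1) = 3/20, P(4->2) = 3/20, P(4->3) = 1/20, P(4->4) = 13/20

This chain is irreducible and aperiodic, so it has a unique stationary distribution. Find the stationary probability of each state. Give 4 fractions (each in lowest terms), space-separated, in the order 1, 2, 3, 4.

Answer: 311/1506 76/251 479/4518 869/2259

Derivation:
The stationary distribution satisfies pi = pi * P, i.e.:
  pi_1 = 1/5*pi_1 + 1/4*pi_2 + 3/10*pi_3 + 3/20*pi_4
  pi_2 = 9/20*pi_1 + 9/20*pi_2 + 3/20*pi_3 + 3/20*pi_4
  pi_3 = 1/20*pi_1 + 1/5*pi_2 + 3/20*pi_3 + 1/20*pi_4
  pi_4 = 3/10*pi_1 + 1/10*pi_2 + 2/5*pi_3 + 13/20*pi_4
with normalization: pi_1 + pi_2 + pi_3 + pi_4 = 1.

Using the first 3 balance equations plus normalization, the linear system A*pi = b is:
  [-4/5, 1/4, 3/10, 3/20] . pi = 0
  [9/20, -11/20, 3/20, 3/20] . pi = 0
  [1/20, 1/5, -17/20, 1/20] . pi = 0
  [1, 1, 1, 1] . pi = 1

Solving yields:
  pi_1 = 311/1506
  pi_2 = 76/251
  pi_3 = 479/4518
  pi_4 = 869/2259

Verification (pi * P):
  311/1506*1/5 + 76/251*1/4 + 479/4518*3/10 + 869/2259*3/20 = 311/1506 = pi_1  (ok)
  311/1506*9/20 + 76/251*9/20 + 479/4518*3/20 + 869/2259*3/20 = 76/251 = pi_2  (ok)
  311/1506*1/20 + 76/251*1/5 + 479/4518*3/20 + 869/2259*1/20 = 479/4518 = pi_3  (ok)
  311/1506*3/10 + 76/251*1/10 + 479/4518*2/5 + 869/2259*13/20 = 869/2259 = pi_4  (ok)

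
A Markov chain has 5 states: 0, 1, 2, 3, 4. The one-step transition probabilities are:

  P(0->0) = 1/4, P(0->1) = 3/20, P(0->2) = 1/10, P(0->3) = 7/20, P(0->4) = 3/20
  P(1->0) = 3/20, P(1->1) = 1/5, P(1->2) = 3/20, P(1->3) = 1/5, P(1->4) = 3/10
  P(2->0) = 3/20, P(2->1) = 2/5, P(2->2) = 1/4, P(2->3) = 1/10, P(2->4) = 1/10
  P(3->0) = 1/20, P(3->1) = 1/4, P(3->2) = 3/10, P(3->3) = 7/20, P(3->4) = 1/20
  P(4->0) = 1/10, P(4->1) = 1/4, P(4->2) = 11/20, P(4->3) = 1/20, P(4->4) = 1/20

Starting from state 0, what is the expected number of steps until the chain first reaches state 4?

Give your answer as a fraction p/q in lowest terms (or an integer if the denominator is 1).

Let h_i = expected steps to first reach 4 from state i.
Boundary: h_4 = 0.
First-step equations for the other states:
  h_0 = 1 + 1/4*h_0 + 3/20*h_1 + 1/10*h_2 + 7/20*h_3 + 3/20*h_4
  h_1 = 1 + 3/20*h_0 + 1/5*h_1 + 3/20*h_2 + 1/5*h_3 + 3/10*h_4
  h_2 = 1 + 3/20*h_0 + 2/5*h_1 + 1/4*h_2 + 1/10*h_3 + 1/10*h_4
  h_3 = 1 + 1/20*h_0 + 1/4*h_1 + 3/10*h_2 + 7/20*h_3 + 1/20*h_4

Substituting h_4 = 0 and rearranging gives the linear system (I - Q) h = 1:
  [3/4, -3/20, -1/10, -7/20] . (h_0, h_1, h_2, h_3) = 1
  [-3/20, 4/5, -3/20, -1/5] . (h_0, h_1, h_2, h_3) = 1
  [-3/20, -2/5, 3/4, -1/10] . (h_0, h_1, h_2, h_3) = 1
  [-1/20, -1/4, -3/10, 13/20] . (h_0, h_1, h_2, h_3) = 1

Solving yields:
  h_0 = 17280/2579
  h_1 = 14320/2579
  h_2 = 17020/2579
  h_3 = 18660/2579

Starting state is 0, so the expected hitting time is h_0 = 17280/2579.

Answer: 17280/2579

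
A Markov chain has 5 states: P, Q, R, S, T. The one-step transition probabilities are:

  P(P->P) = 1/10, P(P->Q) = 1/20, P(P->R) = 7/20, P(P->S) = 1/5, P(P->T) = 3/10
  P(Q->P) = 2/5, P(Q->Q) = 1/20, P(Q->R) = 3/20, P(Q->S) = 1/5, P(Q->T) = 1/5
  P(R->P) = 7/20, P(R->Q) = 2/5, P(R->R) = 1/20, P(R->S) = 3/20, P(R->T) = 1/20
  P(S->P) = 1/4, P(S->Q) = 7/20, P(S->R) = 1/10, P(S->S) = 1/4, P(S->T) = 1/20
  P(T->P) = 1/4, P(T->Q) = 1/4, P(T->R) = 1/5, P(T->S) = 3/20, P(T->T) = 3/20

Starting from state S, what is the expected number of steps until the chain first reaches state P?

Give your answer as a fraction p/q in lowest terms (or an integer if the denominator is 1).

Let h_i = expected steps to first reach P from state i.
Boundary: h_P = 0.
First-step equations for the other states:
  h_Q = 1 + 2/5*h_P + 1/20*h_Q + 3/20*h_R + 1/5*h_S + 1/5*h_T
  h_R = 1 + 7/20*h_P + 2/5*h_Q + 1/20*h_R + 3/20*h_S + 1/20*h_T
  h_S = 1 + 1/4*h_P + 7/20*h_Q + 1/10*h_R + 1/4*h_S + 1/20*h_T
  h_T = 1 + 1/4*h_P + 1/4*h_Q + 1/5*h_R + 3/20*h_S + 3/20*h_T

Substituting h_P = 0 and rearranging gives the linear system (I - Q) h = 1:
  [19/20, -3/20, -1/5, -1/5] . (h_Q, h_R, h_S, h_T) = 1
  [-2/5, 19/20, -3/20, -1/20] . (h_Q, h_R, h_S, h_T) = 1
  [-7/20, -1/10, 3/4, -1/20] . (h_Q, h_R, h_S, h_T) = 1
  [-1/4, -1/5, -3/20, 17/20] . (h_Q, h_R, h_S, h_T) = 1

Solving yields:
  h_Q = 43740/14977
  h_R = 44640/14977
  h_S = 49650/14977
  h_T = 49750/14977

Starting state is S, so the expected hitting time is h_S = 49650/14977.

Answer: 49650/14977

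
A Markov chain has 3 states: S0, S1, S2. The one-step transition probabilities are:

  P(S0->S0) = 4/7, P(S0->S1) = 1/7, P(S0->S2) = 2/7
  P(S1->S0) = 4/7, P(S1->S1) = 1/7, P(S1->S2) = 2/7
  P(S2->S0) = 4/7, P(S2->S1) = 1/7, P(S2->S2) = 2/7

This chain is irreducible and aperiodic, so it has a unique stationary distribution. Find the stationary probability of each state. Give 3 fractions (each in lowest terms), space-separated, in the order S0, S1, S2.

Answer: 4/7 1/7 2/7

Derivation:
The stationary distribution satisfies pi = pi * P, i.e.:
  pi_S0 = 4/7*pi_S0 + 4/7*pi_S1 + 4/7*pi_S2
  pi_S1 = 1/7*pi_S0 + 1/7*pi_S1 + 1/7*pi_S2
  pi_S2 = 2/7*pi_S0 + 2/7*pi_S1 + 2/7*pi_S2
with normalization: pi_S0 + pi_S1 + pi_S2 = 1.

Using the first 2 balance equations plus normalization, the linear system A*pi = b is:
  [-3/7, 4/7, 4/7] . pi = 0
  [1/7, -6/7, 1/7] . pi = 0
  [1, 1, 1] . pi = 1

Solving yields:
  pi_S0 = 4/7
  pi_S1 = 1/7
  pi_S2 = 2/7

Verification (pi * P):
  4/7*4/7 + 1/7*4/7 + 2/7*4/7 = 4/7 = pi_S0  (ok)
  4/7*1/7 + 1/7*1/7 + 2/7*1/7 = 1/7 = pi_S1  (ok)
  4/7*2/7 + 1/7*2/7 + 2/7*2/7 = 2/7 = pi_S2  (ok)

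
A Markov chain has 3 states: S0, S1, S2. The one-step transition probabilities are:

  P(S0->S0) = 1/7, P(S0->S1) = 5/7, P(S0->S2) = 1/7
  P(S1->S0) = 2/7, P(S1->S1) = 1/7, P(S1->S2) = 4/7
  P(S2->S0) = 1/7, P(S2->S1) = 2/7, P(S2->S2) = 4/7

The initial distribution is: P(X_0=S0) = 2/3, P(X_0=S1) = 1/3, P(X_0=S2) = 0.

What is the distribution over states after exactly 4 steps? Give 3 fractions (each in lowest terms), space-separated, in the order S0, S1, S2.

Answer: 1376/7203 2281/7203 1182/2401

Derivation:
Propagating the distribution step by step (d_{t+1} = d_t * P):
d_0 = (S0=2/3, S1=1/3, S2=0)
  d_1[S0] = 2/3*1/7 + 1/3*2/7 + 0*1/7 = 4/21
  d_1[S1] = 2/3*5/7 + 1/3*1/7 + 0*2/7 = 11/21
  d_1[S2] = 2/3*1/7 + 1/3*4/7 + 0*4/7 = 2/7
d_1 = (S0=4/21, S1=11/21, S2=2/7)
  d_2[S0] = 4/21*1/7 + 11/21*2/7 + 2/7*1/7 = 32/147
  d_2[S1] = 4/21*5/7 + 11/21*1/7 + 2/7*2/7 = 43/147
  d_2[S2] = 4/21*1/7 + 11/21*4/7 + 2/7*4/7 = 24/49
d_2 = (S0=32/147, S1=43/147, S2=24/49)
  d_3[S0] = 32/147*1/7 + 43/147*2/7 + 24/49*1/7 = 190/1029
  d_3[S1] = 32/147*5/7 + 43/147*1/7 + 24/49*2/7 = 347/1029
  d_3[S2] = 32/147*1/7 + 43/147*4/7 + 24/49*4/7 = 164/343
d_3 = (S0=190/1029, S1=347/1029, S2=164/343)
  d_4[S0] = 190/1029*1/7 + 347/1029*2/7 + 164/343*1/7 = 1376/7203
  d_4[S1] = 190/1029*5/7 + 347/1029*1/7 + 164/343*2/7 = 2281/7203
  d_4[S2] = 190/1029*1/7 + 347/1029*4/7 + 164/343*4/7 = 1182/2401
d_4 = (S0=1376/7203, S1=2281/7203, S2=1182/2401)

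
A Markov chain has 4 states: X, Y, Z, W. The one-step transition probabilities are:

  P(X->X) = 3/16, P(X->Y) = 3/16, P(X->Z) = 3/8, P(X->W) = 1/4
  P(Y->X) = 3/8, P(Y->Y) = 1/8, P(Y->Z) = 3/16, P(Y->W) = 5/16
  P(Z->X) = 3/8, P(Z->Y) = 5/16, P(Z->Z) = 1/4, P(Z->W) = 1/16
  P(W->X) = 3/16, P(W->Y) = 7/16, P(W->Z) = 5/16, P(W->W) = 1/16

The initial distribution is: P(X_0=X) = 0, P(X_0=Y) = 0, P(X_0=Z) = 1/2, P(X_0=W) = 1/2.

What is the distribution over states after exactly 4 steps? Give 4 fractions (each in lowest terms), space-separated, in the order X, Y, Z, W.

Propagating the distribution step by step (d_{t+1} = d_t * P):
d_0 = (X=0, Y=0, Z=1/2, W=1/2)
  d_1[X] = 0*3/16 + 0*3/8 + 1/2*3/8 + 1/2*3/16 = 9/32
  d_1[Y] = 0*3/16 + 0*1/8 + 1/2*5/16 + 1/2*7/16 = 3/8
  d_1[Z] = 0*3/8 + 0*3/16 + 1/2*1/4 + 1/2*5/16 = 9/32
  d_1[W] = 0*1/4 + 0*5/16 + 1/2*1/16 + 1/2*1/16 = 1/16
d_1 = (X=9/32, Y=3/8, Z=9/32, W=1/16)
  d_2[X] = 9/32*3/16 + 3/8*3/8 + 9/32*3/8 + 1/16*3/16 = 159/512
  d_2[Y] = 9/32*3/16 + 3/8*1/8 + 9/32*5/16 + 1/16*7/16 = 55/256
  d_2[Z] = 9/32*3/8 + 3/8*3/16 + 9/32*1/4 + 1/16*5/16 = 17/64
  d_2[W] = 9/32*1/4 + 3/8*5/16 + 9/32*1/16 + 1/16*1/16 = 107/512
d_2 = (X=159/512, Y=55/256, Z=17/64, W=107/512)
  d_3[X] = 159/512*3/16 + 55/256*3/8 + 17/64*3/8 + 107/512*3/16 = 1137/4096
  d_3[Y] = 159/512*3/16 + 55/256*1/8 + 17/64*5/16 + 107/512*7/16 = 1063/4096
  d_3[Z] = 159/512*3/8 + 55/256*3/16 + 17/64*1/4 + 107/512*5/16 = 2363/8192
  d_3[W] = 159/512*1/4 + 55/256*5/16 + 17/64*1/16 + 107/512*1/16 = 1429/8192
d_3 = (X=1137/4096, Y=1063/4096, Z=2363/8192, W=1429/8192)
  d_4[X] = 1137/4096*3/16 + 1063/4096*3/8 + 2363/8192*3/8 + 1429/8192*3/16 = 38043/131072
  d_4[Y] = 1137/4096*3/16 + 1063/4096*1/8 + 2363/8192*5/16 + 1429/8192*7/16 = 8223/32768
  d_4[Z] = 1137/4096*3/8 + 1063/4096*3/16 + 2363/8192*1/4 + 1429/8192*5/16 = 36619/131072
  d_4[W] = 1137/4096*1/4 + 1063/4096*5/16 + 2363/8192*1/16 + 1429/8192*1/16 = 11759/65536
d_4 = (X=38043/131072, Y=8223/32768, Z=36619/131072, W=11759/65536)

Answer: 38043/131072 8223/32768 36619/131072 11759/65536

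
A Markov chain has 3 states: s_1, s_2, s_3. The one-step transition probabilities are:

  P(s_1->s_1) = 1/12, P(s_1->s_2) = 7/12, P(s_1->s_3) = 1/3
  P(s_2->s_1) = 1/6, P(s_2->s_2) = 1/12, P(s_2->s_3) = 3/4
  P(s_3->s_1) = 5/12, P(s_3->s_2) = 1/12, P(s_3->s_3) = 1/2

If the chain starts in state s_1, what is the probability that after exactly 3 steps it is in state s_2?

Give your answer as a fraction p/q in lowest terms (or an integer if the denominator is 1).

Computing P^3 by repeated multiplication:
P^1 =
  s_1: [1/12, 7/12, 1/3]
  s_2: [1/6, 1/12, 3/4]
  s_3: [5/12, 1/12, 1/2]
P^2 =
  s_1: [35/144, 1/8, 91/144]
  s_2: [49/144, 1/6, 71/144]
  s_3: [37/144, 7/24, 65/144]
P^3 =
  s_1: [263/864, 59/288, 53/108]
  s_2: [113/432, 73/288, 419/864]
  s_3: [223/864, 61/288, 229/432]

(P^3)[s_1 -> s_2] = 59/288

Answer: 59/288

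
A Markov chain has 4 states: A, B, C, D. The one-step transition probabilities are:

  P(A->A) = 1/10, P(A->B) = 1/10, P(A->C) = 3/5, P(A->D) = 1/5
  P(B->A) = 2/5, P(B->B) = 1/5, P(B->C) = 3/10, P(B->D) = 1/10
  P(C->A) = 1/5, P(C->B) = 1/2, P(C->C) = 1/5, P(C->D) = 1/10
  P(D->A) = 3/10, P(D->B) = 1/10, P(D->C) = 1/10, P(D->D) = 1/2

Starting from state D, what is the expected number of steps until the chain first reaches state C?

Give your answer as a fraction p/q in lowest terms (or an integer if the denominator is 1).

Let h_i = expected steps to first reach C from state i.
Boundary: h_C = 0.
First-step equations for the other states:
  h_A = 1 + 1/10*h_A + 1/10*h_B + 3/5*h_C + 1/5*h_D
  h_B = 1 + 2/5*h_A + 1/5*h_B + 3/10*h_C + 1/10*h_D
  h_D = 1 + 3/10*h_A + 1/10*h_B + 1/10*h_C + 1/2*h_D

Substituting h_C = 0 and rearranging gives the linear system (I - Q) h = 1:
  [9/10, -1/10, -1/5] . (h_A, h_B, h_D) = 1
  [-2/5, 4/5, -1/10] . (h_A, h_B, h_D) = 1
  [-3/10, -1/10, 1/2] . (h_A, h_B, h_D) = 1

Solving yields:
  h_A = 315/136
  h_B = 395/136
  h_D = 135/34

Starting state is D, so the expected hitting time is h_D = 135/34.

Answer: 135/34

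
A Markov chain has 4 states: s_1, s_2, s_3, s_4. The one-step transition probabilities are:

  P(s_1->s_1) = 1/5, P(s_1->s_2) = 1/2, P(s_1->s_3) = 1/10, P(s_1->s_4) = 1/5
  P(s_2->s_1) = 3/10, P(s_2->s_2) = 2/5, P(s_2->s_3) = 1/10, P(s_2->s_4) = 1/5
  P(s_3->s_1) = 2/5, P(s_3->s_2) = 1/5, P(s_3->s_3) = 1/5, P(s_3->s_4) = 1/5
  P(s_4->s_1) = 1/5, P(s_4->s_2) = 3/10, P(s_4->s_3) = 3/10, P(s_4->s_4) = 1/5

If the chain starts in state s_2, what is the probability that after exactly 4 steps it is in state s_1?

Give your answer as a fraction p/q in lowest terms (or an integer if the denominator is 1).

Computing P^4 by repeated multiplication:
P^1 =
  s_1: [1/5, 1/2, 1/10, 1/5]
  s_2: [3/10, 2/5, 1/10, 1/5]
  s_3: [2/5, 1/5, 1/5, 1/5]
  s_4: [1/5, 3/10, 3/10, 1/5]
P^2 =
  s_1: [27/100, 19/50, 3/20, 1/5]
  s_2: [13/50, 39/100, 3/20, 1/5]
  s_3: [13/50, 19/50, 4/25, 1/5]
  s_4: [29/100, 17/50, 17/100, 1/5]
P^3 =
  s_1: [67/250, 377/1000, 31/200, 1/5]
  s_2: [269/1000, 47/125, 31/200, 1/5]
  s_3: [27/100, 187/500, 39/250, 1/5]
  s_4: [67/250, 3/8, 157/1000, 1/5]
P^4 =
  s_1: [2687/10000, 1879/5000, 311/2000, 1/5]
  s_2: [1343/5000, 3759/10000, 311/2000, 1/5]
  s_3: [1343/5000, 1879/5000, 389/2500, 1/5]
  s_4: [2689/10000, 1877/5000, 1557/10000, 1/5]

(P^4)[s_2 -> s_1] = 1343/5000

Answer: 1343/5000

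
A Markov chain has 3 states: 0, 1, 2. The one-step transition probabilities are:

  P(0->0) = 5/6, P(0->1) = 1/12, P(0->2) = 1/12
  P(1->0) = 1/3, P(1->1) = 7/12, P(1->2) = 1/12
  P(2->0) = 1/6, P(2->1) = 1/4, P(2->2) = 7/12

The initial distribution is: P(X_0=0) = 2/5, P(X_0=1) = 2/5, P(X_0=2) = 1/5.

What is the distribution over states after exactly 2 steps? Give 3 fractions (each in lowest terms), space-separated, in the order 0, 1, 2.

Propagating the distribution step by step (d_{t+1} = d_t * P):
d_0 = (0=2/5, 1=2/5, 2=1/5)
  d_1[0] = 2/5*5/6 + 2/5*1/3 + 1/5*1/6 = 1/2
  d_1[1] = 2/5*1/12 + 2/5*7/12 + 1/5*1/4 = 19/60
  d_1[2] = 2/5*1/12 + 2/5*1/12 + 1/5*7/12 = 11/60
d_1 = (0=1/2, 1=19/60, 2=11/60)
  d_2[0] = 1/2*5/6 + 19/60*1/3 + 11/60*1/6 = 199/360
  d_2[1] = 1/2*1/12 + 19/60*7/12 + 11/60*1/4 = 49/180
  d_2[2] = 1/2*1/12 + 19/60*1/12 + 11/60*7/12 = 7/40
d_2 = (0=199/360, 1=49/180, 2=7/40)

Answer: 199/360 49/180 7/40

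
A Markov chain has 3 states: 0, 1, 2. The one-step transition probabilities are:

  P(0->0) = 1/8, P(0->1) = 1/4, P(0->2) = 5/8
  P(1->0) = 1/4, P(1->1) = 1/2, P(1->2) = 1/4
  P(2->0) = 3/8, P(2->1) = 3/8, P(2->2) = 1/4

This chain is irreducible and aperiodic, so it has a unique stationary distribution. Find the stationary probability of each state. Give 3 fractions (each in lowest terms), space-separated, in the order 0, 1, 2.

Answer: 6/23 9/23 8/23

Derivation:
The stationary distribution satisfies pi = pi * P, i.e.:
  pi_0 = 1/8*pi_0 + 1/4*pi_1 + 3/8*pi_2
  pi_1 = 1/4*pi_0 + 1/2*pi_1 + 3/8*pi_2
  pi_2 = 5/8*pi_0 + 1/4*pi_1 + 1/4*pi_2
with normalization: pi_0 + pi_1 + pi_2 = 1.

Using the first 2 balance equations plus normalization, the linear system A*pi = b is:
  [-7/8, 1/4, 3/8] . pi = 0
  [1/4, -1/2, 3/8] . pi = 0
  [1, 1, 1] . pi = 1

Solving yields:
  pi_0 = 6/23
  pi_1 = 9/23
  pi_2 = 8/23

Verification (pi * P):
  6/23*1/8 + 9/23*1/4 + 8/23*3/8 = 6/23 = pi_0  (ok)
  6/23*1/4 + 9/23*1/2 + 8/23*3/8 = 9/23 = pi_1  (ok)
  6/23*5/8 + 9/23*1/4 + 8/23*1/4 = 8/23 = pi_2  (ok)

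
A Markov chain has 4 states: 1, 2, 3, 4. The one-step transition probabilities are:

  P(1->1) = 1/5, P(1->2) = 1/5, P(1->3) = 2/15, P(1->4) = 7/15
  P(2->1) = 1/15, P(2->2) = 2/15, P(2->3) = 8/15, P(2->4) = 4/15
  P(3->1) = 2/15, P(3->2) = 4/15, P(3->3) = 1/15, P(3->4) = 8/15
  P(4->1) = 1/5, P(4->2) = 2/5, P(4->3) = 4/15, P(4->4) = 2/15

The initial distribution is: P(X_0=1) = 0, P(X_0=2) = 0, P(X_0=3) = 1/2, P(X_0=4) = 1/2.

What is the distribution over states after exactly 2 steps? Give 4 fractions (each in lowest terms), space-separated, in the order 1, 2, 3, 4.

Answer: 13/90 23/90 3/10 3/10

Derivation:
Propagating the distribution step by step (d_{t+1} = d_t * P):
d_0 = (1=0, 2=0, 3=1/2, 4=1/2)
  d_1[1] = 0*1/5 + 0*1/15 + 1/2*2/15 + 1/2*1/5 = 1/6
  d_1[2] = 0*1/5 + 0*2/15 + 1/2*4/15 + 1/2*2/5 = 1/3
  d_1[3] = 0*2/15 + 0*8/15 + 1/2*1/15 + 1/2*4/15 = 1/6
  d_1[4] = 0*7/15 + 0*4/15 + 1/2*8/15 + 1/2*2/15 = 1/3
d_1 = (1=1/6, 2=1/3, 3=1/6, 4=1/3)
  d_2[1] = 1/6*1/5 + 1/3*1/15 + 1/6*2/15 + 1/3*1/5 = 13/90
  d_2[2] = 1/6*1/5 + 1/3*2/15 + 1/6*4/15 + 1/3*2/5 = 23/90
  d_2[3] = 1/6*2/15 + 1/3*8/15 + 1/6*1/15 + 1/3*4/15 = 3/10
  d_2[4] = 1/6*7/15 + 1/3*4/15 + 1/6*8/15 + 1/3*2/15 = 3/10
d_2 = (1=13/90, 2=23/90, 3=3/10, 4=3/10)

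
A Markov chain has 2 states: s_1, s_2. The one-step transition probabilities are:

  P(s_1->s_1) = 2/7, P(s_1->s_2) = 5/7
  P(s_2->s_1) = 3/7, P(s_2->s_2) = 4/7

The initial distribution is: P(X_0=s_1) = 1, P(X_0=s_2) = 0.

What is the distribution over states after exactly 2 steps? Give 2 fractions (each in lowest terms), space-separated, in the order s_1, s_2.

Propagating the distribution step by step (d_{t+1} = d_t * P):
d_0 = (s_1=1, s_2=0)
  d_1[s_1] = 1*2/7 + 0*3/7 = 2/7
  d_1[s_2] = 1*5/7 + 0*4/7 = 5/7
d_1 = (s_1=2/7, s_2=5/7)
  d_2[s_1] = 2/7*2/7 + 5/7*3/7 = 19/49
  d_2[s_2] = 2/7*5/7 + 5/7*4/7 = 30/49
d_2 = (s_1=19/49, s_2=30/49)

Answer: 19/49 30/49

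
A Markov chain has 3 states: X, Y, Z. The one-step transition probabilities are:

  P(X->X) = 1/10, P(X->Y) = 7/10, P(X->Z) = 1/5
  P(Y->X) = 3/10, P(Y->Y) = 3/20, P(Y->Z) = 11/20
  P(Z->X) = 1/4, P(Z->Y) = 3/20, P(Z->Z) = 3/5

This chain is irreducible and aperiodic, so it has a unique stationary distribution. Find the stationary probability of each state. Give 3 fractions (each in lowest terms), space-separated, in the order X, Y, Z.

Answer: 103/449 124/449 222/449

Derivation:
The stationary distribution satisfies pi = pi * P, i.e.:
  pi_X = 1/10*pi_X + 3/10*pi_Y + 1/4*pi_Z
  pi_Y = 7/10*pi_X + 3/20*pi_Y + 3/20*pi_Z
  pi_Z = 1/5*pi_X + 11/20*pi_Y + 3/5*pi_Z
with normalization: pi_X + pi_Y + pi_Z = 1.

Using the first 2 balance equations plus normalization, the linear system A*pi = b is:
  [-9/10, 3/10, 1/4] . pi = 0
  [7/10, -17/20, 3/20] . pi = 0
  [1, 1, 1] . pi = 1

Solving yields:
  pi_X = 103/449
  pi_Y = 124/449
  pi_Z = 222/449

Verification (pi * P):
  103/449*1/10 + 124/449*3/10 + 222/449*1/4 = 103/449 = pi_X  (ok)
  103/449*7/10 + 124/449*3/20 + 222/449*3/20 = 124/449 = pi_Y  (ok)
  103/449*1/5 + 124/449*11/20 + 222/449*3/5 = 222/449 = pi_Z  (ok)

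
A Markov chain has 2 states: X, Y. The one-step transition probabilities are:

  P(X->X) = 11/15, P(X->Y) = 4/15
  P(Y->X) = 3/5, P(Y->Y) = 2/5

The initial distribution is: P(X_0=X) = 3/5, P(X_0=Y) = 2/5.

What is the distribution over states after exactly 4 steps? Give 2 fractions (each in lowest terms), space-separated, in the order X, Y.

Answer: 58411/84375 25964/84375

Derivation:
Propagating the distribution step by step (d_{t+1} = d_t * P):
d_0 = (X=3/5, Y=2/5)
  d_1[X] = 3/5*11/15 + 2/5*3/5 = 17/25
  d_1[Y] = 3/5*4/15 + 2/5*2/5 = 8/25
d_1 = (X=17/25, Y=8/25)
  d_2[X] = 17/25*11/15 + 8/25*3/5 = 259/375
  d_2[Y] = 17/25*4/15 + 8/25*2/5 = 116/375
d_2 = (X=259/375, Y=116/375)
  d_3[X] = 259/375*11/15 + 116/375*3/5 = 3893/5625
  d_3[Y] = 259/375*4/15 + 116/375*2/5 = 1732/5625
d_3 = (X=3893/5625, Y=1732/5625)
  d_4[X] = 3893/5625*11/15 + 1732/5625*3/5 = 58411/84375
  d_4[Y] = 3893/5625*4/15 + 1732/5625*2/5 = 25964/84375
d_4 = (X=58411/84375, Y=25964/84375)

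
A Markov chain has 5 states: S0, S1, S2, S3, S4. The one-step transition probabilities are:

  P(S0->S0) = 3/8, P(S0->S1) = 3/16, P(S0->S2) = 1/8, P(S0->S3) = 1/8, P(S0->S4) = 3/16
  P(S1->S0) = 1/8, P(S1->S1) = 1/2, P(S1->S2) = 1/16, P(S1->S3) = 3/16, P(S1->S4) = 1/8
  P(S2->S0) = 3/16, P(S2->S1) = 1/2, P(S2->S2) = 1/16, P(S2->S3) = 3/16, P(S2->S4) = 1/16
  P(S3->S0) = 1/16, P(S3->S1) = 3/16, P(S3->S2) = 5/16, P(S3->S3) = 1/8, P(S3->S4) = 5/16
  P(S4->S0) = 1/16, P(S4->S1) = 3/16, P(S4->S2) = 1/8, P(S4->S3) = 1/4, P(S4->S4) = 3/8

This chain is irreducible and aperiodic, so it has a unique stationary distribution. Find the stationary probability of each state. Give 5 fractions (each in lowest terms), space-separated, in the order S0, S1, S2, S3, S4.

Answer: 1867/12902 4281/12902 1677/12902 3493/19353 8245/38706

Derivation:
The stationary distribution satisfies pi = pi * P, i.e.:
  pi_S0 = 3/8*pi_S0 + 1/8*pi_S1 + 3/16*pi_S2 + 1/16*pi_S3 + 1/16*pi_S4
  pi_S1 = 3/16*pi_S0 + 1/2*pi_S1 + 1/2*pi_S2 + 3/16*pi_S3 + 3/16*pi_S4
  pi_S2 = 1/8*pi_S0 + 1/16*pi_S1 + 1/16*pi_S2 + 5/16*pi_S3 + 1/8*pi_S4
  pi_S3 = 1/8*pi_S0 + 3/16*pi_S1 + 3/16*pi_S2 + 1/8*pi_S3 + 1/4*pi_S4
  pi_S4 = 3/16*pi_S0 + 1/8*pi_S1 + 1/16*pi_S2 + 5/16*pi_S3 + 3/8*pi_S4
with normalization: pi_S0 + pi_S1 + pi_S2 + pi_S3 + pi_S4 = 1.

Using the first 4 balance equations plus normalization, the linear system A*pi = b is:
  [-5/8, 1/8, 3/16, 1/16, 1/16] . pi = 0
  [3/16, -1/2, 1/2, 3/16, 3/16] . pi = 0
  [1/8, 1/16, -15/16, 5/16, 1/8] . pi = 0
  [1/8, 3/16, 3/16, -7/8, 1/4] . pi = 0
  [1, 1, 1, 1, 1] . pi = 1

Solving yields:
  pi_S0 = 1867/12902
  pi_S1 = 4281/12902
  pi_S2 = 1677/12902
  pi_S3 = 3493/19353
  pi_S4 = 8245/38706

Verification (pi * P):
  1867/12902*3/8 + 4281/12902*1/8 + 1677/12902*3/16 + 3493/19353*1/16 + 8245/38706*1/16 = 1867/12902 = pi_S0  (ok)
  1867/12902*3/16 + 4281/12902*1/2 + 1677/12902*1/2 + 3493/19353*3/16 + 8245/38706*3/16 = 4281/12902 = pi_S1  (ok)
  1867/12902*1/8 + 4281/12902*1/16 + 1677/12902*1/16 + 3493/19353*5/16 + 8245/38706*1/8 = 1677/12902 = pi_S2  (ok)
  1867/12902*1/8 + 4281/12902*3/16 + 1677/12902*3/16 + 3493/19353*1/8 + 8245/38706*1/4 = 3493/19353 = pi_S3  (ok)
  1867/12902*3/16 + 4281/12902*1/8 + 1677/12902*1/16 + 3493/19353*5/16 + 8245/38706*3/8 = 8245/38706 = pi_S4  (ok)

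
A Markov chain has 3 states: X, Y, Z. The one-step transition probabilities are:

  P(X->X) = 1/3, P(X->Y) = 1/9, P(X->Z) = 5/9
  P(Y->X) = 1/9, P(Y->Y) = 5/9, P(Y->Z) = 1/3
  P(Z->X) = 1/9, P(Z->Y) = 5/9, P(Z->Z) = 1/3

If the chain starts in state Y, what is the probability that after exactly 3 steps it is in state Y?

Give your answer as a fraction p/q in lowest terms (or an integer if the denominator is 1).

Answer: 361/729

Derivation:
Computing P^3 by repeated multiplication:
P^1 =
  X: [1/3, 1/9, 5/9]
  Y: [1/9, 5/9, 1/3]
  Z: [1/9, 5/9, 1/3]
P^2 =
  X: [5/27, 11/27, 11/27]
  Y: [11/81, 41/81, 29/81]
  Z: [11/81, 41/81, 29/81]
P^3 =
  X: [37/243, 115/243, 91/243]
  Y: [103/729, 361/729, 265/729]
  Z: [103/729, 361/729, 265/729]

(P^3)[Y -> Y] = 361/729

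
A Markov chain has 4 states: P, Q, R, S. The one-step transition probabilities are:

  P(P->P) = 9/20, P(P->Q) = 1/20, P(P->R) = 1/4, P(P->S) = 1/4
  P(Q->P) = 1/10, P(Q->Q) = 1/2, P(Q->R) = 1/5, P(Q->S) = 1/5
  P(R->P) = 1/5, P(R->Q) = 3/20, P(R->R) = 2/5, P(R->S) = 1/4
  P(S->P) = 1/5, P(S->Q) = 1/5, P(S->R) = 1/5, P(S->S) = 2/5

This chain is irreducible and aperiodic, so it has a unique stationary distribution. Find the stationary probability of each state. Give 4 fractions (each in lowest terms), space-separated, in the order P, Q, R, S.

Answer: 388/1631 352/1631 432/1631 459/1631

Derivation:
The stationary distribution satisfies pi = pi * P, i.e.:
  pi_P = 9/20*pi_P + 1/10*pi_Q + 1/5*pi_R + 1/5*pi_S
  pi_Q = 1/20*pi_P + 1/2*pi_Q + 3/20*pi_R + 1/5*pi_S
  pi_R = 1/4*pi_P + 1/5*pi_Q + 2/5*pi_R + 1/5*pi_S
  pi_S = 1/4*pi_P + 1/5*pi_Q + 1/4*pi_R + 2/5*pi_S
with normalization: pi_P + pi_Q + pi_R + pi_S = 1.

Using the first 3 balance equations plus normalization, the linear system A*pi = b is:
  [-11/20, 1/10, 1/5, 1/5] . pi = 0
  [1/20, -1/2, 3/20, 1/5] . pi = 0
  [1/4, 1/5, -3/5, 1/5] . pi = 0
  [1, 1, 1, 1] . pi = 1

Solving yields:
  pi_P = 388/1631
  pi_Q = 352/1631
  pi_R = 432/1631
  pi_S = 459/1631

Verification (pi * P):
  388/1631*9/20 + 352/1631*1/10 + 432/1631*1/5 + 459/1631*1/5 = 388/1631 = pi_P  (ok)
  388/1631*1/20 + 352/1631*1/2 + 432/1631*3/20 + 459/1631*1/5 = 352/1631 = pi_Q  (ok)
  388/1631*1/4 + 352/1631*1/5 + 432/1631*2/5 + 459/1631*1/5 = 432/1631 = pi_R  (ok)
  388/1631*1/4 + 352/1631*1/5 + 432/1631*1/4 + 459/1631*2/5 = 459/1631 = pi_S  (ok)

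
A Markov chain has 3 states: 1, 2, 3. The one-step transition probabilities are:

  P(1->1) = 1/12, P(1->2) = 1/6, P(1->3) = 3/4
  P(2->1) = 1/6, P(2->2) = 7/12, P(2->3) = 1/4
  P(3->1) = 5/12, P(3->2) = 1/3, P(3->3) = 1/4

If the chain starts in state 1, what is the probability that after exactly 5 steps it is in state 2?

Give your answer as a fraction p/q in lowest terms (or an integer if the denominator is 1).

Answer: 3019/7776

Derivation:
Computing P^5 by repeated multiplication:
P^1 =
  1: [1/12, 1/6, 3/4]
  2: [1/6, 7/12, 1/4]
  3: [5/12, 1/3, 1/4]
P^2 =
  1: [25/72, 13/36, 7/24]
  2: [31/144, 65/144, 1/3]
  3: [7/36, 25/72, 11/24]
P^3 =
  1: [91/432, 79/216, 61/144]
  2: [401/1728, 709/1728, 103/288]
  3: [229/864, 335/864, 25/72]
P^4 =
  1: [661/2592, 505/1296, 307/864]
  2: [4909/20736, 8237/20736, 1265/3456]
  3: [2399/10368, 4003/10368, 661/1728]
P^5 =
  1: [3643/15552, 3019/7776, 1957/5184]
  2: [59333/248832, 97837/248832, 15277/41472]
  3: [30235/124416, 48683/124416, 7583/20736]

(P^5)[1 -> 2] = 3019/7776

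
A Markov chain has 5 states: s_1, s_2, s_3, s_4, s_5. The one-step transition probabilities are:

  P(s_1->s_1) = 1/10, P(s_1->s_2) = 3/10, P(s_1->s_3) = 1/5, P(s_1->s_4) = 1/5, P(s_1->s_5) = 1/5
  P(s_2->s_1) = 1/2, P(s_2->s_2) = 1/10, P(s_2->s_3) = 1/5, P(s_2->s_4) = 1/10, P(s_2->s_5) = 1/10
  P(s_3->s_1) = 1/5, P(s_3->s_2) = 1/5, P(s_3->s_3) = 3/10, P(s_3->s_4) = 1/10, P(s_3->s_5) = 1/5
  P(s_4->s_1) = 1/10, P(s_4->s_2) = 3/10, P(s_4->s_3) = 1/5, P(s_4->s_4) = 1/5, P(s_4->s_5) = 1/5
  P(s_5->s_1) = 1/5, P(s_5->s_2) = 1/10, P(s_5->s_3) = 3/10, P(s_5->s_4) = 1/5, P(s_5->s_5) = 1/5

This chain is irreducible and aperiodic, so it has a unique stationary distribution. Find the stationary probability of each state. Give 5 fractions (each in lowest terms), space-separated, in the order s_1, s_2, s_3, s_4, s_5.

Answer: 2357/10610 212/1061 257/1061 1653/10610 191/1061

Derivation:
The stationary distribution satisfies pi = pi * P, i.e.:
  pi_s_1 = 1/10*pi_s_1 + 1/2*pi_s_2 + 1/5*pi_s_3 + 1/10*pi_s_4 + 1/5*pi_s_5
  pi_s_2 = 3/10*pi_s_1 + 1/10*pi_s_2 + 1/5*pi_s_3 + 3/10*pi_s_4 + 1/10*pi_s_5
  pi_s_3 = 1/5*pi_s_1 + 1/5*pi_s_2 + 3/10*pi_s_3 + 1/5*pi_s_4 + 3/10*pi_s_5
  pi_s_4 = 1/5*pi_s_1 + 1/10*pi_s_2 + 1/10*pi_s_3 + 1/5*pi_s_4 + 1/5*pi_s_5
  pi_s_5 = 1/5*pi_s_1 + 1/10*pi_s_2 + 1/5*pi_s_3 + 1/5*pi_s_4 + 1/5*pi_s_5
with normalization: pi_s_1 + pi_s_2 + pi_s_3 + pi_s_4 + pi_s_5 = 1.

Using the first 4 balance equations plus normalization, the linear system A*pi = b is:
  [-9/10, 1/2, 1/5, 1/10, 1/5] . pi = 0
  [3/10, -9/10, 1/5, 3/10, 1/10] . pi = 0
  [1/5, 1/5, -7/10, 1/5, 3/10] . pi = 0
  [1/5, 1/10, 1/10, -4/5, 1/5] . pi = 0
  [1, 1, 1, 1, 1] . pi = 1

Solving yields:
  pi_s_1 = 2357/10610
  pi_s_2 = 212/1061
  pi_s_3 = 257/1061
  pi_s_4 = 1653/10610
  pi_s_5 = 191/1061

Verification (pi * P):
  2357/10610*1/10 + 212/1061*1/2 + 257/1061*1/5 + 1653/10610*1/10 + 191/1061*1/5 = 2357/10610 = pi_s_1  (ok)
  2357/10610*3/10 + 212/1061*1/10 + 257/1061*1/5 + 1653/10610*3/10 + 191/1061*1/10 = 212/1061 = pi_s_2  (ok)
  2357/10610*1/5 + 212/1061*1/5 + 257/1061*3/10 + 1653/10610*1/5 + 191/1061*3/10 = 257/1061 = pi_s_3  (ok)
  2357/10610*1/5 + 212/1061*1/10 + 257/1061*1/10 + 1653/10610*1/5 + 191/1061*1/5 = 1653/10610 = pi_s_4  (ok)
  2357/10610*1/5 + 212/1061*1/10 + 257/1061*1/5 + 1653/10610*1/5 + 191/1061*1/5 = 191/1061 = pi_s_5  (ok)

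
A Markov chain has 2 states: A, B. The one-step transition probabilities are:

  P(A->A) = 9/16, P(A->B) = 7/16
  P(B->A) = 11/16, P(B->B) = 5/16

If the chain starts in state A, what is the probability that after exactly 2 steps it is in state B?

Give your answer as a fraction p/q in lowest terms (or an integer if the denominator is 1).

Computing P^2 by repeated multiplication:
P^1 =
  A: [9/16, 7/16]
  B: [11/16, 5/16]
P^2 =
  A: [79/128, 49/128]
  B: [77/128, 51/128]

(P^2)[A -> B] = 49/128

Answer: 49/128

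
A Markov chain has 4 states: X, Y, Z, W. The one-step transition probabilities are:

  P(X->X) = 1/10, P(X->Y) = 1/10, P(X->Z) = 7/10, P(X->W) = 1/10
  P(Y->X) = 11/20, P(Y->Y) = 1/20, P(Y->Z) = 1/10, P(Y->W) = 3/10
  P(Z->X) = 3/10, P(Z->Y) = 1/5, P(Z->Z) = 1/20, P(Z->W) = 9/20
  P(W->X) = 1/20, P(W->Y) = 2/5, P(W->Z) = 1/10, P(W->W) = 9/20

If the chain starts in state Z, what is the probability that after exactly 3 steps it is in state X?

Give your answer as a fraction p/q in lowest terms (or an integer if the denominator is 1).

Computing P^3 by repeated multiplication:
P^1 =
  X: [1/10, 1/10, 7/10, 1/10]
  Y: [11/20, 1/20, 1/10, 3/10]
  Z: [3/10, 1/5, 1/20, 9/20]
  W: [1/20, 2/5, 1/10, 9/20]
P^2 =
  X: [7/25, 39/200, 1/8, 2/5]
  Y: [51/400, 79/400, 17/40, 1/4]
  Z: [71/400, 23/100, 111/400, 63/200]
  W: [111/400, 9/40, 1/8, 149/400]
P^3 =
  X: [771/4000, 891/4000, 1047/4000, 1291/4000]
  Y: [2091/8000, 1661/8000, 621/4000, 1503/4000]
  Z: [973/4000, 843/4000, 1541/8000, 2827/8000]
  W: [1661/8000, 213/1000, 1041/4000, 2553/8000]

(P^3)[Z -> X] = 973/4000

Answer: 973/4000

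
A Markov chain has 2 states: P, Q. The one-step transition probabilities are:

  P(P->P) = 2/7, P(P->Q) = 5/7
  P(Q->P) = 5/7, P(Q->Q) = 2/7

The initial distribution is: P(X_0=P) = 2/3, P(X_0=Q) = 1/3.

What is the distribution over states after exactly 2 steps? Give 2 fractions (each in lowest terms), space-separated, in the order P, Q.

Answer: 26/49 23/49

Derivation:
Propagating the distribution step by step (d_{t+1} = d_t * P):
d_0 = (P=2/3, Q=1/3)
  d_1[P] = 2/3*2/7 + 1/3*5/7 = 3/7
  d_1[Q] = 2/3*5/7 + 1/3*2/7 = 4/7
d_1 = (P=3/7, Q=4/7)
  d_2[P] = 3/7*2/7 + 4/7*5/7 = 26/49
  d_2[Q] = 3/7*5/7 + 4/7*2/7 = 23/49
d_2 = (P=26/49, Q=23/49)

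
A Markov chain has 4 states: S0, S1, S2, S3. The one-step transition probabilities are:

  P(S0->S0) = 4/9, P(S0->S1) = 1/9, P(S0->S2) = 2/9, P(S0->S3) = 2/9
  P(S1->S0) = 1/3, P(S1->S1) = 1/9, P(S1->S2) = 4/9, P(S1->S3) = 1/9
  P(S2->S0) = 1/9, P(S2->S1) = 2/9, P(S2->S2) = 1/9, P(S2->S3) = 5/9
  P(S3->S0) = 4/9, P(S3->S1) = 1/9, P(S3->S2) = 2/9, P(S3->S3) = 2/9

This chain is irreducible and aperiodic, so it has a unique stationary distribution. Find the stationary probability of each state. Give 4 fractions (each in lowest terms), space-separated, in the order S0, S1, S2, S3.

The stationary distribution satisfies pi = pi * P, i.e.:
  pi_S0 = 4/9*pi_S0 + 1/3*pi_S1 + 1/9*pi_S2 + 4/9*pi_S3
  pi_S1 = 1/9*pi_S0 + 1/9*pi_S1 + 2/9*pi_S2 + 1/9*pi_S3
  pi_S2 = 2/9*pi_S0 + 4/9*pi_S1 + 1/9*pi_S2 + 2/9*pi_S3
  pi_S3 = 2/9*pi_S0 + 1/9*pi_S1 + 5/9*pi_S2 + 2/9*pi_S3
with normalization: pi_S0 + pi_S1 + pi_S2 + pi_S3 = 1.

Using the first 3 balance equations plus normalization, the linear system A*pi = b is:
  [-5/9, 1/3, 1/9, 4/9] . pi = 0
  [1/9, -8/9, 2/9, 1/9] . pi = 0
  [2/9, 4/9, -8/9, 2/9] . pi = 0
  [1, 1, 1, 1] . pi = 1

Solving yields:
  pi_S0 = 35/99
  pi_S1 = 3/22
  pi_S2 = 5/22
  pi_S3 = 28/99

Verification (pi * P):
  35/99*4/9 + 3/22*1/3 + 5/22*1/9 + 28/99*4/9 = 35/99 = pi_S0  (ok)
  35/99*1/9 + 3/22*1/9 + 5/22*2/9 + 28/99*1/9 = 3/22 = pi_S1  (ok)
  35/99*2/9 + 3/22*4/9 + 5/22*1/9 + 28/99*2/9 = 5/22 = pi_S2  (ok)
  35/99*2/9 + 3/22*1/9 + 5/22*5/9 + 28/99*2/9 = 28/99 = pi_S3  (ok)

Answer: 35/99 3/22 5/22 28/99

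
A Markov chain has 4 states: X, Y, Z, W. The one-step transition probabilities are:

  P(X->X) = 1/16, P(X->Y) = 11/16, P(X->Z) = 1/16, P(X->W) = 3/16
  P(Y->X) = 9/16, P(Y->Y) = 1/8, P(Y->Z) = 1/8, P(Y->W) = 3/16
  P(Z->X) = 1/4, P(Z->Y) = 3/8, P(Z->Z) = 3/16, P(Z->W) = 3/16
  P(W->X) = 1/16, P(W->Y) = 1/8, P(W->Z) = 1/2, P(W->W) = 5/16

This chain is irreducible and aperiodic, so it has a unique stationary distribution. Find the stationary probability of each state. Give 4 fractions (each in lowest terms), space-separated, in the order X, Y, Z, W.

Answer: 130/497 229/710 501/2485 3/14

Derivation:
The stationary distribution satisfies pi = pi * P, i.e.:
  pi_X = 1/16*pi_X + 9/16*pi_Y + 1/4*pi_Z + 1/16*pi_W
  pi_Y = 11/16*pi_X + 1/8*pi_Y + 3/8*pi_Z + 1/8*pi_W
  pi_Z = 1/16*pi_X + 1/8*pi_Y + 3/16*pi_Z + 1/2*pi_W
  pi_W = 3/16*pi_X + 3/16*pi_Y + 3/16*pi_Z + 5/16*pi_W
with normalization: pi_X + pi_Y + pi_Z + pi_W = 1.

Using the first 3 balance equations plus normalization, the linear system A*pi = b is:
  [-15/16, 9/16, 1/4, 1/16] . pi = 0
  [11/16, -7/8, 3/8, 1/8] . pi = 0
  [1/16, 1/8, -13/16, 1/2] . pi = 0
  [1, 1, 1, 1] . pi = 1

Solving yields:
  pi_X = 130/497
  pi_Y = 229/710
  pi_Z = 501/2485
  pi_W = 3/14

Verification (pi * P):
  130/497*1/16 + 229/710*9/16 + 501/2485*1/4 + 3/14*1/16 = 130/497 = pi_X  (ok)
  130/497*11/16 + 229/710*1/8 + 501/2485*3/8 + 3/14*1/8 = 229/710 = pi_Y  (ok)
  130/497*1/16 + 229/710*1/8 + 501/2485*3/16 + 3/14*1/2 = 501/2485 = pi_Z  (ok)
  130/497*3/16 + 229/710*3/16 + 501/2485*3/16 + 3/14*5/16 = 3/14 = pi_W  (ok)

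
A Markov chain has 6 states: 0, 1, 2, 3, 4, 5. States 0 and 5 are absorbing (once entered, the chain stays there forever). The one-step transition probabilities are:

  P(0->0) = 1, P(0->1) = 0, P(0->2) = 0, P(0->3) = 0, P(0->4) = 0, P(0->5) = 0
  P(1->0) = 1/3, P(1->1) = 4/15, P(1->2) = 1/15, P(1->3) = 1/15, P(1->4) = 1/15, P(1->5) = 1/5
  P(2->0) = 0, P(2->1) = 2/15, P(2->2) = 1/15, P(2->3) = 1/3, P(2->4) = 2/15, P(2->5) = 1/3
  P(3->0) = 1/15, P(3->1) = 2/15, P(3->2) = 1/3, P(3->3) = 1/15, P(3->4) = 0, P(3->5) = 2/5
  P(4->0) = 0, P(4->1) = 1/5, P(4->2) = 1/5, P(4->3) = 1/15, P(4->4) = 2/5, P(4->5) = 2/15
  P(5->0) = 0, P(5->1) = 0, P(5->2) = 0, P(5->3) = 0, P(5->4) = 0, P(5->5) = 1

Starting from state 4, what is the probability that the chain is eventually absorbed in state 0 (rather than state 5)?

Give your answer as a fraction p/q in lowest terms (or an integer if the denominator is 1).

Let a_i = P(absorbed in 0 | start in state i).
Boundary conditions: a_0 = 1, a_5 = 0.
For each transient state i, a_i = sum_j P(i->j) * a_j:
  a_1 = 1/3*a_0 + 4/15*a_1 + 1/15*a_2 + 1/15*a_3 + 1/15*a_4 + 1/5*a_5
  a_2 = 0*a_0 + 2/15*a_1 + 1/15*a_2 + 1/3*a_3 + 2/15*a_4 + 1/3*a_5
  a_3 = 1/15*a_0 + 2/15*a_1 + 1/3*a_2 + 1/15*a_3 + 0*a_4 + 2/5*a_5
  a_4 = 0*a_0 + 1/5*a_1 + 1/5*a_2 + 1/15*a_3 + 2/5*a_4 + 2/15*a_5

Substituting a_0 = 1 and a_5 = 0, rearrange to (I - Q) a = r where r[i] = P(i -> 0):
  [11/15, -1/15, -1/15, -1/15] . (a_1, a_2, a_3, a_4) = 1/3
  [-2/15, 14/15, -1/3, -2/15] . (a_1, a_2, a_3, a_4) = 0
  [-2/15, -1/3, 14/15, 0] . (a_1, a_2, a_3, a_4) = 1/15
  [-1/5, -1/5, -1/15, 3/5] . (a_1, a_2, a_3, a_4) = 0

Solving yields:
  a_1 = 7421/14440
  a_2 = 1339/7220
  a_3 = 381/1805
  a_4 = 39/152

Starting state is 4, so the absorption probability is a_4 = 39/152.

Answer: 39/152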